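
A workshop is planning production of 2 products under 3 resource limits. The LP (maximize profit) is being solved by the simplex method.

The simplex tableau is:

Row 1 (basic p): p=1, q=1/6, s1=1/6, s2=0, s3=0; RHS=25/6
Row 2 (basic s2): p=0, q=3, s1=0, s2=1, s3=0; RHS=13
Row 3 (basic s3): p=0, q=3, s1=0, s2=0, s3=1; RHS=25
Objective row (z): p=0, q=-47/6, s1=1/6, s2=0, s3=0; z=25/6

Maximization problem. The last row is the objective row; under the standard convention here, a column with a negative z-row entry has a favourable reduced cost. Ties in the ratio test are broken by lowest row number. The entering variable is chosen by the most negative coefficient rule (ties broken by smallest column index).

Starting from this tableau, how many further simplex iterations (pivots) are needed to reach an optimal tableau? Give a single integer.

pivot: q in, s2 out → z = 343/9
No improving column remains; optimal.

1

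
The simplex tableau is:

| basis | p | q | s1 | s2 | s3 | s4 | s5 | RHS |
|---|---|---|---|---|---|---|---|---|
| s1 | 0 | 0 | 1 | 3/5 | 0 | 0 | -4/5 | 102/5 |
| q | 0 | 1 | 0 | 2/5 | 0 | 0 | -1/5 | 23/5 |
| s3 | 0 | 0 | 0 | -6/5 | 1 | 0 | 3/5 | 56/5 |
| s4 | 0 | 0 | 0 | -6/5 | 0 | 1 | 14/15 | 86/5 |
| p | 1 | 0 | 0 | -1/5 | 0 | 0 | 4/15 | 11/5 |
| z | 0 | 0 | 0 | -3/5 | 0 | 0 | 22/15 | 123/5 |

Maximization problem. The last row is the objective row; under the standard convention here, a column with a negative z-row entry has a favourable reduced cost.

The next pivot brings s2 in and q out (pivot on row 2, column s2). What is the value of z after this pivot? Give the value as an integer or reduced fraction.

63/2

Minimum ratio for s2: (23/5)/(2/5) = 23/2.
z changes by −(z-row coeff of s2)·ratio = −(-3/5)·(23/2) = 69/10.
New z = 123/5 + (69/10) = 63/2.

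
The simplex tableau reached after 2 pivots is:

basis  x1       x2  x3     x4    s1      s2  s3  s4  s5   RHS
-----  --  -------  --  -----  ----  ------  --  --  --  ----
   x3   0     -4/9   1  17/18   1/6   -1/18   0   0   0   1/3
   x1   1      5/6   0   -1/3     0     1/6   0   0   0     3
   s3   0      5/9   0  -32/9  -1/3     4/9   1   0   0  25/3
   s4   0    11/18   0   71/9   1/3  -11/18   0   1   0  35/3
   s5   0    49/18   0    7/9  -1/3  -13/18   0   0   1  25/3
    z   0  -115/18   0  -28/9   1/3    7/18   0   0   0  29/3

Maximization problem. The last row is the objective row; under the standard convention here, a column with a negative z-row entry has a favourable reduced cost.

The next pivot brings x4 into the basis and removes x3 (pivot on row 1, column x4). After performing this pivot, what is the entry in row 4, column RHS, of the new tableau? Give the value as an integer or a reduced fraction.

Pivot element is row 1, column x4: 17/18.
Normalize row 1: new (row 1, RHS) = (1/3)/(17/18) = 6/17.
row 4 ← row 4 − (71/9)·(new row 1): 35/3 − (71/9)·(6/17) = 151/17.

151/17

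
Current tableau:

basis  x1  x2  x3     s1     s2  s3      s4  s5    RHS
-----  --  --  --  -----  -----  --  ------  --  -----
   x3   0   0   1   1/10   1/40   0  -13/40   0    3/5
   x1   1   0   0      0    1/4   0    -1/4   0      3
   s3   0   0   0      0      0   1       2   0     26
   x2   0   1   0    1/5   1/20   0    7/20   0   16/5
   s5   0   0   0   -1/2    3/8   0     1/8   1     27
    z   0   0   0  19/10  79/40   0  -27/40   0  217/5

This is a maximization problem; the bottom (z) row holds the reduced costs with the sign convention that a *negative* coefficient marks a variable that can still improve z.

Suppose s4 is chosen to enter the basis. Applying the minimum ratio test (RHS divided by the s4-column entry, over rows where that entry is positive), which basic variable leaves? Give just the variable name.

Ratios: row 1 (x3): entry -13/40 ≤ 0, skip; row 2 (x1): entry -1/4 ≤ 0, skip; row 3 (s3): 26/2 = 13; row 4 (x2): (16/5)/(7/20) = 64/7; row 5 (s5): 27/(1/8) = 216.
Minimum ratio 64/7 is in the x2 row, so x2 leaves.

x2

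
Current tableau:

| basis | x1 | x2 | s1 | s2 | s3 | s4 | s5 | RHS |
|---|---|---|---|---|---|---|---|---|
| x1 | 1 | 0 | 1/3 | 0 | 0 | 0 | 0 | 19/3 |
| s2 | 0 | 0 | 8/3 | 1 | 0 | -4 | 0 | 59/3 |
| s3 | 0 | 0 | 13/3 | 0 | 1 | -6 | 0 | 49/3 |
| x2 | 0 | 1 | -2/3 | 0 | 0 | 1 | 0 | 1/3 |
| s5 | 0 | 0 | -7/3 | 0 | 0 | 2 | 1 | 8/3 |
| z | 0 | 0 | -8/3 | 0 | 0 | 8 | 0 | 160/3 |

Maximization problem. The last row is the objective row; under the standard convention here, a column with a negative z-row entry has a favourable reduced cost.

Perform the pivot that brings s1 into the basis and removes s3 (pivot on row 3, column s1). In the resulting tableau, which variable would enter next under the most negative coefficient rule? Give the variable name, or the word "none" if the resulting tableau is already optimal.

Pivot element 13/3. New z-row = old z-row − (-8/3)·(row 3/(13/3)).
Updated z-row coefficients: x1: 0, x2: 0, s1: 0, s2: 0, s3: 8/13, s4: 56/13, s5: 0.
No coefficient is strictly negative; the tableau after this pivot is optimal.

none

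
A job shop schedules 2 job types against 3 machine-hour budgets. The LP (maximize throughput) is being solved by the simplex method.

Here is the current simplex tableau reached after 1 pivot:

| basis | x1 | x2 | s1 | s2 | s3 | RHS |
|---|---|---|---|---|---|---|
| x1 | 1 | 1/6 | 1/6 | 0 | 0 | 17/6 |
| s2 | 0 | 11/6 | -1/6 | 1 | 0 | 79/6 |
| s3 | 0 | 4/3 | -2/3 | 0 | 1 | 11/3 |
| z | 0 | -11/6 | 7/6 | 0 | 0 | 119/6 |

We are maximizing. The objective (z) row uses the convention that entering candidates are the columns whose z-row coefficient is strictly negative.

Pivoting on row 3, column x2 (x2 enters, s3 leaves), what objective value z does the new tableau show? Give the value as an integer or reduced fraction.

199/8

Minimum ratio for x2: (11/3)/(4/3) = 11/4.
z changes by −(z-row coeff of x2)·ratio = −(-11/6)·(11/4) = 121/24.
New z = 119/6 + (121/24) = 199/8.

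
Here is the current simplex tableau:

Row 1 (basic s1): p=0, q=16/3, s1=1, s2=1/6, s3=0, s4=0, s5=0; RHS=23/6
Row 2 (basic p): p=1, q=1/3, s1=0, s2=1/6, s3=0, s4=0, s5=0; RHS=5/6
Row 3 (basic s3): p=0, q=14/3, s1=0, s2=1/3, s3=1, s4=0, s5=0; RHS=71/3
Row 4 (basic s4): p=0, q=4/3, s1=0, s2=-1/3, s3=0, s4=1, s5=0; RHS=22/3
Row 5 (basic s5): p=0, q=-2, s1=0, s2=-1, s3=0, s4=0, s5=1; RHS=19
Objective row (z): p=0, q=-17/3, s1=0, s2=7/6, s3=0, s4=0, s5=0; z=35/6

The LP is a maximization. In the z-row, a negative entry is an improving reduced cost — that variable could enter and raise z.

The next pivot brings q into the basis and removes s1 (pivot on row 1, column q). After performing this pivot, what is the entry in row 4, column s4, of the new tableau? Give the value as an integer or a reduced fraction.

1

Pivot element is row 1, column q: 16/3.
Normalize row 1: new (row 1, s4) = 0/(16/3) = 0.
row 4 ← row 4 − (4/3)·(new row 1): 1 − (4/3)·0 = 1.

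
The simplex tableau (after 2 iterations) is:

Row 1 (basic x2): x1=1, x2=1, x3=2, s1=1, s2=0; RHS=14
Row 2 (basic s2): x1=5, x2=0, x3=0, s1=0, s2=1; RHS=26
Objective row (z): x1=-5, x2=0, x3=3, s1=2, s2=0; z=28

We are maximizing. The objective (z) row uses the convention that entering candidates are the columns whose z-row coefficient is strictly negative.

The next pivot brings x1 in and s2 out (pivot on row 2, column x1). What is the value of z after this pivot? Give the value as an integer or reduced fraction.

54

Minimum ratio for x1: 26/5 = 26/5.
z changes by −(z-row coeff of x1)·ratio = −(-5)·(26/5) = 26.
New z = 28 + 26 = 54.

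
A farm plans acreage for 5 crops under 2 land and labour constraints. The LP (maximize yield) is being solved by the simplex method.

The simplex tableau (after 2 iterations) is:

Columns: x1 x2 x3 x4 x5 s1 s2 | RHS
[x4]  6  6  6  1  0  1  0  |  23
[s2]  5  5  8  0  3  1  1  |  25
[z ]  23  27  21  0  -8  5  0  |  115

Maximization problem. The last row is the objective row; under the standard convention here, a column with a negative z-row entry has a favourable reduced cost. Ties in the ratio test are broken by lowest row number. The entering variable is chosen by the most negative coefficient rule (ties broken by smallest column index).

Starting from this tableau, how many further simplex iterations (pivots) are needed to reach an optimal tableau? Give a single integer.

pivot: x5 in, s2 out → z = 545/3
No improving column remains; optimal.

1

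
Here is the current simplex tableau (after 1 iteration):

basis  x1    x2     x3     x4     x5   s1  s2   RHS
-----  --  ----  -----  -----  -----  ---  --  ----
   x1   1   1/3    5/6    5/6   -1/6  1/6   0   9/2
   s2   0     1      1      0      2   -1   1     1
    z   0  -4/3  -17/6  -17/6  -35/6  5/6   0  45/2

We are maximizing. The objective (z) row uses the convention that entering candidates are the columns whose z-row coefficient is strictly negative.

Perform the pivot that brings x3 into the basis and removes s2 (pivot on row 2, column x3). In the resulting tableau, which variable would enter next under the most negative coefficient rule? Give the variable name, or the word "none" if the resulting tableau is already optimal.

Pivot element 1. New z-row = old z-row − (-17/6)·(row 2/1).
Updated z-row coefficients: x1: 0, x2: 3/2, x3: 0, x4: -17/6, x5: -1/6, s1: -2, s2: 17/6.
The most negative is -17/6 in column x4, so x4 would enter next.

x4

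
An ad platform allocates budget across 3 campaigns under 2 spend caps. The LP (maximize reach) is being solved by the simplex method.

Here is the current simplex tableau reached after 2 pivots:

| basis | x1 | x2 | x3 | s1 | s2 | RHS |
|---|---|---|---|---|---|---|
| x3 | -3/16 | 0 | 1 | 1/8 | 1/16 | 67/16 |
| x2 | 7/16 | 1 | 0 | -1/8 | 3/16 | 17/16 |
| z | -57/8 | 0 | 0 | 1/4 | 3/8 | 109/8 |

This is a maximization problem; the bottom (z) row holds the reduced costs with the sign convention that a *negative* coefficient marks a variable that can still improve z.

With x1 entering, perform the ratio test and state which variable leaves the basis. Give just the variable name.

x2

Ratios: row 1 (x3): entry -3/16 ≤ 0, skip; row 2 (x2): (17/16)/(7/16) = 17/7.
Minimum ratio 17/7 is in the x2 row, so x2 leaves.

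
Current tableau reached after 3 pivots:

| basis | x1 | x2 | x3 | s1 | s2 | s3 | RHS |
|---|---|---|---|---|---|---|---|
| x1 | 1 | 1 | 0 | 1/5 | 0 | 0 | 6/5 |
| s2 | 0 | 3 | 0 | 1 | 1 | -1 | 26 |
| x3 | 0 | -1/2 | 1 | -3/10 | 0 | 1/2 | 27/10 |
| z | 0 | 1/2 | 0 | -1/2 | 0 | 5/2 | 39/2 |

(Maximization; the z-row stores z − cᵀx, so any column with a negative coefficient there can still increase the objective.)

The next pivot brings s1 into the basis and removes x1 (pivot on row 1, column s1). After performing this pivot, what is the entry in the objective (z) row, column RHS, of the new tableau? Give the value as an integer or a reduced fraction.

Pivot element is row 1, column s1: 1/5.
Normalize row 1: new (row 1, RHS) = (6/5)/(1/5) = 6.
z-row ← z-row − (-1/2)·(new row 1): 39/2 − (-1/2)·6 = 45/2.

45/2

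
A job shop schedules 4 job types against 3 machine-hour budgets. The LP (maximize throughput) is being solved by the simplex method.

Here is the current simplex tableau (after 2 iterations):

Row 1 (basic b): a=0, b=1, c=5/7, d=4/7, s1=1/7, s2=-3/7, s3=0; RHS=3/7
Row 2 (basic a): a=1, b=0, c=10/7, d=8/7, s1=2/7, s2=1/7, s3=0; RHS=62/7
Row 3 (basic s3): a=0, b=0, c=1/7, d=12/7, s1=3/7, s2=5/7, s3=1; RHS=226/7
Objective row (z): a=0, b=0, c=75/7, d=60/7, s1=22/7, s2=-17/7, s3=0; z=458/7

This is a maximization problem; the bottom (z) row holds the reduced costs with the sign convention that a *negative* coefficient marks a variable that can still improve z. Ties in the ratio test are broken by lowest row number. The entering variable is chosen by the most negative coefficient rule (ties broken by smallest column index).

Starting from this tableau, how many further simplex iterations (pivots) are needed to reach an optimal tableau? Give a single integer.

pivot: s2 in, s3 out → z = 876/5
No improving column remains; optimal.

1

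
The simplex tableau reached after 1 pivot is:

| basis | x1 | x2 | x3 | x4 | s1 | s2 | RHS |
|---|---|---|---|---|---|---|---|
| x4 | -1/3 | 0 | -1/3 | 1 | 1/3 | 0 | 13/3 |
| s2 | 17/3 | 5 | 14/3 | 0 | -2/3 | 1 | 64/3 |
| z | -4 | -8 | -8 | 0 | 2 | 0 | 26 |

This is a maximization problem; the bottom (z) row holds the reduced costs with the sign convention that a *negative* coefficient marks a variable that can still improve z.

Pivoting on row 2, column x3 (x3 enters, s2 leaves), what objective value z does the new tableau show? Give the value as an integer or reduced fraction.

438/7

Minimum ratio for x3: (64/3)/(14/3) = 32/7.
z changes by −(z-row coeff of x3)·ratio = −(-8)·(32/7) = 256/7.
New z = 26 + (256/7) = 438/7.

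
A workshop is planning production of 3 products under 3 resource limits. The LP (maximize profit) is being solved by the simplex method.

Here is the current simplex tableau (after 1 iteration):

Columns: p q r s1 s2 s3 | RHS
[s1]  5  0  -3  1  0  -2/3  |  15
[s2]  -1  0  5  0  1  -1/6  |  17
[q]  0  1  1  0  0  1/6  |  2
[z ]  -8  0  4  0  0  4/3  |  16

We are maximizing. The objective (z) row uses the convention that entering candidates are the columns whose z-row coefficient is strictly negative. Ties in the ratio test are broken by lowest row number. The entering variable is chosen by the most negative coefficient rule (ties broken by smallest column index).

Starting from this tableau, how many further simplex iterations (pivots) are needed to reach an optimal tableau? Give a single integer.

pivot: p in, s1 out → z = 40
pivot: r in, q out → z = 208/5
No improving column remains; optimal.

2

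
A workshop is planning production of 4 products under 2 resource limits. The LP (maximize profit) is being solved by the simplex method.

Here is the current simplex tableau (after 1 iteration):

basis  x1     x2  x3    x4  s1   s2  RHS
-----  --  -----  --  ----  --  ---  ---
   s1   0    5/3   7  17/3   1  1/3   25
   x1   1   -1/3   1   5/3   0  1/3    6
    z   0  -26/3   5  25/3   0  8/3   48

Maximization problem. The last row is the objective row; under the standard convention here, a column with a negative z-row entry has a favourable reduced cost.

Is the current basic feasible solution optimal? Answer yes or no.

no

Column x2 has objective-row coefficient -26/3, which is negative; an improving pivot exists, so not yet optimal.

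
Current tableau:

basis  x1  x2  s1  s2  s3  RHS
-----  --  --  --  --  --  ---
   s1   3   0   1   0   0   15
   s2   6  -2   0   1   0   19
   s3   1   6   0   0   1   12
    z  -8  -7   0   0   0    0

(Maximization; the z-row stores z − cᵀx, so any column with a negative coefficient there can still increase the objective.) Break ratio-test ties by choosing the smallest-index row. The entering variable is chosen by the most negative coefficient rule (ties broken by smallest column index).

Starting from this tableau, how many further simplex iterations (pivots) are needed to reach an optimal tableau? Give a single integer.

pivot: x1 in, s2 out → z = 76/3
pivot: x2 in, s3 out → z = 1475/38
No improving column remains; optimal.

2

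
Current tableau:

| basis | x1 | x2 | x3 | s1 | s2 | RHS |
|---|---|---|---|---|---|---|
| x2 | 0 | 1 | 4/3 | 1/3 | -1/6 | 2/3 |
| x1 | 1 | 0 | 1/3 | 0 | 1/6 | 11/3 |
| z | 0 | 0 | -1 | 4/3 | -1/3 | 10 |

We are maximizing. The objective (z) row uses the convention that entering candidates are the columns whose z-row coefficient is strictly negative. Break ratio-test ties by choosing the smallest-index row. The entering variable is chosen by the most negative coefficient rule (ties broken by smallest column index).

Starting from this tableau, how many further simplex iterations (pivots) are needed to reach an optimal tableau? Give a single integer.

pivot: x3 in, x2 out → z = 21/2
pivot: s2 in, x1 out → z = 91/5
No improving column remains; optimal.

2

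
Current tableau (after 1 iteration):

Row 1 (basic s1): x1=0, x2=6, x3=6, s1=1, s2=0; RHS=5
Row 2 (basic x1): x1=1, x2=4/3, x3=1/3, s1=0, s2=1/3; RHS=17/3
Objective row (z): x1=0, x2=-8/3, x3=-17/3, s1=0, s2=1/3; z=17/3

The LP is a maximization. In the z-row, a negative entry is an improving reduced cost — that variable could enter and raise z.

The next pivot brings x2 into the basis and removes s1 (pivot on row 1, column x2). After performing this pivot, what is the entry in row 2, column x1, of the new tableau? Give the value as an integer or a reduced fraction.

1

Pivot element is row 1, column x2: 6.
Normalize row 1: new (row 1, x1) = 0/6 = 0.
row 2 ← row 2 − (4/3)·(new row 1): 1 − (4/3)·0 = 1.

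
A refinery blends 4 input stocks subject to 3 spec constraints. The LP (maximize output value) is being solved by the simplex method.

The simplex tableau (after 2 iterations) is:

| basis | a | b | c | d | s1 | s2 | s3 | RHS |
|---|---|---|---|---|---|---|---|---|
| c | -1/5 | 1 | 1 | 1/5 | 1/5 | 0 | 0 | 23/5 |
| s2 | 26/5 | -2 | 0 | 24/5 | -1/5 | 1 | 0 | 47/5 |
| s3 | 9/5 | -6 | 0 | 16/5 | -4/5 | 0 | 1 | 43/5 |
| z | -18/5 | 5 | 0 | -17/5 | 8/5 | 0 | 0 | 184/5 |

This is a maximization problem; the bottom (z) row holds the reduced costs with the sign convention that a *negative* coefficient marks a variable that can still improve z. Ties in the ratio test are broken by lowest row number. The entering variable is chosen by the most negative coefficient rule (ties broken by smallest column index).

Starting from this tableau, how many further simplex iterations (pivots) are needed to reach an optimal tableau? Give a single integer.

pivot: a in, s2 out → z = 563/13
pivot: d in, a out → z = 1043/24
No improving column remains; optimal.

2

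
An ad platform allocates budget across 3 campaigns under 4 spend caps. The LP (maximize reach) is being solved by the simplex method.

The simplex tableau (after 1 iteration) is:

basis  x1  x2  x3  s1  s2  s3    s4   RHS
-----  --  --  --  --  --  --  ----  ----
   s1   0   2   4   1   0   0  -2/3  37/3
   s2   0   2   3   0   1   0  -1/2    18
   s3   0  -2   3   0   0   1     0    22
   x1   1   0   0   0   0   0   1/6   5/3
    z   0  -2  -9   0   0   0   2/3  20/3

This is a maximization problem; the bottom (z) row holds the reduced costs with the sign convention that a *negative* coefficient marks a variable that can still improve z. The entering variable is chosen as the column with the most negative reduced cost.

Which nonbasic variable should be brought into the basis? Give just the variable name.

x3

Objective-row coefficients: x1: 0, x2: -2, x3: -9, s1: 0, s2: 0, s3: 0, s4: 2/3.
The most negative is -9 in column x3, so x3 enters.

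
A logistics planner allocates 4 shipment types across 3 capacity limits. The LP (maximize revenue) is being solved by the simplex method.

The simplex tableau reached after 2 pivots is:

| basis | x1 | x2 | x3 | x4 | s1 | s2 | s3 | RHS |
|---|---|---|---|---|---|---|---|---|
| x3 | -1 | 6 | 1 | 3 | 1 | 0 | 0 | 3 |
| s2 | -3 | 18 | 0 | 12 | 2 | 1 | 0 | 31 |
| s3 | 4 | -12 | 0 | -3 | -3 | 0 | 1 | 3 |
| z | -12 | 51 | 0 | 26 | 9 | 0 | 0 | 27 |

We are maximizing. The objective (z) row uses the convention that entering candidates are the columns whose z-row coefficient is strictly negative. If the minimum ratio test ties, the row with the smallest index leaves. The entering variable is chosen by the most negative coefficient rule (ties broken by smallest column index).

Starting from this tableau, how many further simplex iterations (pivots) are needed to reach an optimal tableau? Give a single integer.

1

pivot: x1 in, s3 out → z = 36
No improving column remains; optimal.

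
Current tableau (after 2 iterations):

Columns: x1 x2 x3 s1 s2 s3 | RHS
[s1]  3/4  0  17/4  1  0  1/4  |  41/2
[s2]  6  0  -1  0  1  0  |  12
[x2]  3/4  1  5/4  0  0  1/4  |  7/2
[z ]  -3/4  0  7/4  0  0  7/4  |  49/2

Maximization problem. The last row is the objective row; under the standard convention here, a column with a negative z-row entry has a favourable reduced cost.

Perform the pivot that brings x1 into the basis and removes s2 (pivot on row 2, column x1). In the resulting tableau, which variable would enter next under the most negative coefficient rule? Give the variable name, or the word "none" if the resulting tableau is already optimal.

none

Pivot element 6. New z-row = old z-row − (-3/4)·(row 2/6).
Updated z-row coefficients: x1: 0, x2: 0, x3: 13/8, s1: 0, s2: 1/8, s3: 7/4.
No coefficient is strictly negative; the tableau after this pivot is optimal.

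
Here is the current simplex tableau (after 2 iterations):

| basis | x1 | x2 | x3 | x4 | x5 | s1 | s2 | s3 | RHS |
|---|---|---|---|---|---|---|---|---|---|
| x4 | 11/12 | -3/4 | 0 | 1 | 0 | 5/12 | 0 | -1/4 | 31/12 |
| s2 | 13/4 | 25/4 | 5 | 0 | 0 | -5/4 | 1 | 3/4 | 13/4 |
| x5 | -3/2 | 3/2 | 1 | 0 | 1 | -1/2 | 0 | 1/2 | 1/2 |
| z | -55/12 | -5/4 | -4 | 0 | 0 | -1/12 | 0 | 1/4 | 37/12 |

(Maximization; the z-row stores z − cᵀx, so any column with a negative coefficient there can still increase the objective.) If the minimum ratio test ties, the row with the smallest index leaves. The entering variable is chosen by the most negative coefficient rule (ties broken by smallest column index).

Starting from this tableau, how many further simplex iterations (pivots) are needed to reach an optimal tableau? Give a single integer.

pivot: x1 in, s2 out → z = 23/3
pivot: s1 in, x4 out → z = 35/3
pivot: x3 in, x1 out → z = 62/5
No improving column remains; optimal.

3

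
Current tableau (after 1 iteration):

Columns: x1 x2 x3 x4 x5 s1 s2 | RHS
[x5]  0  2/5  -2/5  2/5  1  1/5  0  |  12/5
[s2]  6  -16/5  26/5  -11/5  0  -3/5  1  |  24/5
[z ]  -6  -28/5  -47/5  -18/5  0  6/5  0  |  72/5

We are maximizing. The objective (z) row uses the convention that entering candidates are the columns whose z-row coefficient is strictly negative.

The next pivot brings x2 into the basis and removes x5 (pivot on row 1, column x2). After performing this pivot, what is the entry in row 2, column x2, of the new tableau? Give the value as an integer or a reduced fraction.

Pivot element is row 1, column x2: 2/5.
Normalize row 1: new (row 1, x2) = (2/5)/(2/5) = 1.
row 2 ← row 2 − (-16/5)·(new row 1): -16/5 − (-16/5)·1 = 0.

0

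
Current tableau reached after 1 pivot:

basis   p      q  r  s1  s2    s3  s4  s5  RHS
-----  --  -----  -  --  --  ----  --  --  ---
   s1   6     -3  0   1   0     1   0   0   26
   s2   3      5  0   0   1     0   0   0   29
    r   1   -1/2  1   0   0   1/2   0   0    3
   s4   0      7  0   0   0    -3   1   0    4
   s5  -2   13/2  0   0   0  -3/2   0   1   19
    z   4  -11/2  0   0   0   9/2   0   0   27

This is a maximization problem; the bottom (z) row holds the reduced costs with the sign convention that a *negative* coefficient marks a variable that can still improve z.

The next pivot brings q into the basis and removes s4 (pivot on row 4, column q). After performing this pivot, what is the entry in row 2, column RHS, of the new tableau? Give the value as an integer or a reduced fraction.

Pivot element is row 4, column q: 7.
Normalize row 4: new (row 4, RHS) = 4/7 = 4/7.
row 2 ← row 2 − 5·(new row 4): 29 − 5·(4/7) = 183/7.

183/7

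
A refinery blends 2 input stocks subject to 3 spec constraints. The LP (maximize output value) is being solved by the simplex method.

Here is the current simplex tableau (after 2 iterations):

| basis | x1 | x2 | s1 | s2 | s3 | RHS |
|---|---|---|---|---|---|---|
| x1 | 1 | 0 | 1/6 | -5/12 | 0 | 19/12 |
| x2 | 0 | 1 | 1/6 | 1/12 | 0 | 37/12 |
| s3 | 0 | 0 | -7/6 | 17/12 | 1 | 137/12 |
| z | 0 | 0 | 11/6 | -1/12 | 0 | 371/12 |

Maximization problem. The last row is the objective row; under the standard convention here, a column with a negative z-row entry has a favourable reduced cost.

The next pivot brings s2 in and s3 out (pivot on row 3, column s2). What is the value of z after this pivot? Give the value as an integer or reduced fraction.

537/17

Minimum ratio for s2: (137/12)/(17/12) = 137/17.
z changes by −(z-row coeff of s2)·ratio = −(-1/12)·(137/17) = 137/204.
New z = 371/12 + (137/204) = 537/17.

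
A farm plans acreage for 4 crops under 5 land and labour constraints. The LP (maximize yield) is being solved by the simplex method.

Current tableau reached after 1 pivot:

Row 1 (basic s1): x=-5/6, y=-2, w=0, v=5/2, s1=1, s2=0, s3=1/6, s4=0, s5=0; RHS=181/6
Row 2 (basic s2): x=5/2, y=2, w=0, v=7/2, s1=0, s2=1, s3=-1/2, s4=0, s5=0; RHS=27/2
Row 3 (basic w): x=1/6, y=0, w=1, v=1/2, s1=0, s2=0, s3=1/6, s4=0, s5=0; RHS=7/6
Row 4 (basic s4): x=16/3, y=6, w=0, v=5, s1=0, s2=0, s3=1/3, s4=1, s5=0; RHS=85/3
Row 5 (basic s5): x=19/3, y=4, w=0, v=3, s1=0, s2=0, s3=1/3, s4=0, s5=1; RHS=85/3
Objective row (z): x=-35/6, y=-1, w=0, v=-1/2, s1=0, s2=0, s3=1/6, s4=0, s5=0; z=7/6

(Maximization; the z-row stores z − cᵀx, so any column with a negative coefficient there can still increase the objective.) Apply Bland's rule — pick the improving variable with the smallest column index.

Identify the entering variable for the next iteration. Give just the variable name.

Objective-row coefficients: x: -35/6, y: -1, w: 0, v: -1/2, s1: 0, s2: 0, s3: 1/6, s4: 0, s5: 0.
Improving columns: x, y, v. Bland's rule picks the smallest column index → x.

x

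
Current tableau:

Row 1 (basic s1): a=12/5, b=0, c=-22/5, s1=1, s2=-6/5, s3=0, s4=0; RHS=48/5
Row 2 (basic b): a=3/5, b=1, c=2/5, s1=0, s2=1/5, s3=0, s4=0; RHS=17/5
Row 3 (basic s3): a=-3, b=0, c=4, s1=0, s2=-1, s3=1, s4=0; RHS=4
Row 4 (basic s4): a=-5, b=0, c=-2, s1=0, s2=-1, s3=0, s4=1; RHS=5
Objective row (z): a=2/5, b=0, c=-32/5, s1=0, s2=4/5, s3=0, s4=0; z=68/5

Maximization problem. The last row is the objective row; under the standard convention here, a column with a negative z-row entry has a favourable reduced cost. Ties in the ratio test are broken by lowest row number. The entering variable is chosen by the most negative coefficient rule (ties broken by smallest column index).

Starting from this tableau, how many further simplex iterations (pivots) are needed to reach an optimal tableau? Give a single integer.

pivot: c in, s3 out → z = 20
pivot: a in, b out → z = 104/3
No improving column remains; optimal.

2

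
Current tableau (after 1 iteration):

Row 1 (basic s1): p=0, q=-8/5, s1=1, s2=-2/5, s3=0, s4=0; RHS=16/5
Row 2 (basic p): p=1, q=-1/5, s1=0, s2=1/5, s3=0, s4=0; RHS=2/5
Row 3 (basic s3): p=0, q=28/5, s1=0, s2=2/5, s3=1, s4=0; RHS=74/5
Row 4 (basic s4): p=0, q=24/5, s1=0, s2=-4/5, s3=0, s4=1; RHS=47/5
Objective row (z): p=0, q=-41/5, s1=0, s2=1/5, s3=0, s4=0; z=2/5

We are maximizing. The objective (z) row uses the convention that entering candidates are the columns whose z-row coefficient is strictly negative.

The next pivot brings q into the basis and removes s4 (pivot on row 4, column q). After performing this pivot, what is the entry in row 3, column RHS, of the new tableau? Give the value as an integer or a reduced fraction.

Pivot element is row 4, column q: 24/5.
Normalize row 4: new (row 4, RHS) = (47/5)/(24/5) = 47/24.
row 3 ← row 3 − (28/5)·(new row 4): 74/5 − (28/5)·(47/24) = 23/6.

23/6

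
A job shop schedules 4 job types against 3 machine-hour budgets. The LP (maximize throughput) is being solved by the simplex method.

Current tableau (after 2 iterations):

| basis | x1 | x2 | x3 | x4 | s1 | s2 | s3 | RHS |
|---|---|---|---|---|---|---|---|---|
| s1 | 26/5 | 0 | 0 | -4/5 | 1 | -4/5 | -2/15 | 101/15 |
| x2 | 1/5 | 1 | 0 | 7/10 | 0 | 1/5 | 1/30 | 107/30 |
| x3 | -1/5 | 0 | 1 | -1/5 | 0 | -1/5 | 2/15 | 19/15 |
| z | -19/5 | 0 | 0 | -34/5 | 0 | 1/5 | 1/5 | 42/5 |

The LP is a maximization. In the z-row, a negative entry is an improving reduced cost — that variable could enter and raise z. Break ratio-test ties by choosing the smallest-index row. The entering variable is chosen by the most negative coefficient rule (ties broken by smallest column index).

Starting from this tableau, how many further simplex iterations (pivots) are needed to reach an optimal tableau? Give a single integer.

pivot: x4 in, x2 out → z = 904/21
pivot: x1 in, s1 out → z = 5329/114
No improving column remains; optimal.

2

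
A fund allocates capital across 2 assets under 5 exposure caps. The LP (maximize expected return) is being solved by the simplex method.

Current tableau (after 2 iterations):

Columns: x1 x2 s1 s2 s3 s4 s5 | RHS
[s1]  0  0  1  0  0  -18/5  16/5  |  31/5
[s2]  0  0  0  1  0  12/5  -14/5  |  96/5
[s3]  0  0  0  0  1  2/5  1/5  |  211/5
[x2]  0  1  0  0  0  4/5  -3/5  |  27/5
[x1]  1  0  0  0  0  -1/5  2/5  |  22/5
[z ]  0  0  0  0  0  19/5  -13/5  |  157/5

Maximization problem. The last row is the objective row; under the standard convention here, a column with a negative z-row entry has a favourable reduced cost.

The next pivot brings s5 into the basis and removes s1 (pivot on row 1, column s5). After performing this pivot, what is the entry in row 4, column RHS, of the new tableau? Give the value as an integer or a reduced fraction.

105/16

Pivot element is row 1, column s5: 16/5.
Normalize row 1: new (row 1, RHS) = (31/5)/(16/5) = 31/16.
row 4 ← row 4 − (-3/5)·(new row 1): 27/5 − (-3/5)·(31/16) = 105/16.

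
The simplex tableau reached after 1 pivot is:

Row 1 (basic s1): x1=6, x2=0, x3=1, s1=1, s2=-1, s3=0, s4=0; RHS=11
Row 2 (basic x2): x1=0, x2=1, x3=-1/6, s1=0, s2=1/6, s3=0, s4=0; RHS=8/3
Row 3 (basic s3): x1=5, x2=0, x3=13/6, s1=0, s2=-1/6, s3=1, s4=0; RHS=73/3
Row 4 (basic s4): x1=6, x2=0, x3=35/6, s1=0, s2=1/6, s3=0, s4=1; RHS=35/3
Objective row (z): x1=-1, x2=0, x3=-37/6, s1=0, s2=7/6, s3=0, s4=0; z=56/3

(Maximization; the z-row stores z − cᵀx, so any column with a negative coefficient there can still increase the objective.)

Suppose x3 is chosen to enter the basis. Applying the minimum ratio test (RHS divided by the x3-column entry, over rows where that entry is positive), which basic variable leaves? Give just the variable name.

Ratios: row 1 (s1): 11/1 = 11; row 2 (x2): entry -1/6 ≤ 0, skip; row 3 (s3): (73/3)/(13/6) = 146/13; row 4 (s4): (35/3)/(35/6) = 2.
Minimum ratio 2 is in the s4 row, so s4 leaves.

s4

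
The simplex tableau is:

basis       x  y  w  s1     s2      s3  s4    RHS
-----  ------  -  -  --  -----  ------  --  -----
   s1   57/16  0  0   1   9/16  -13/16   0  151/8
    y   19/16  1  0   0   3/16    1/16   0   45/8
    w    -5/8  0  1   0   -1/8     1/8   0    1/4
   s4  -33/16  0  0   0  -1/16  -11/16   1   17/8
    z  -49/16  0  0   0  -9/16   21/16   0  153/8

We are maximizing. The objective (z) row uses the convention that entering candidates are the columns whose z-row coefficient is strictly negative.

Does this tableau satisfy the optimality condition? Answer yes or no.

no

Column x has objective-row coefficient -49/16, which is negative; an improving pivot exists, so not yet optimal.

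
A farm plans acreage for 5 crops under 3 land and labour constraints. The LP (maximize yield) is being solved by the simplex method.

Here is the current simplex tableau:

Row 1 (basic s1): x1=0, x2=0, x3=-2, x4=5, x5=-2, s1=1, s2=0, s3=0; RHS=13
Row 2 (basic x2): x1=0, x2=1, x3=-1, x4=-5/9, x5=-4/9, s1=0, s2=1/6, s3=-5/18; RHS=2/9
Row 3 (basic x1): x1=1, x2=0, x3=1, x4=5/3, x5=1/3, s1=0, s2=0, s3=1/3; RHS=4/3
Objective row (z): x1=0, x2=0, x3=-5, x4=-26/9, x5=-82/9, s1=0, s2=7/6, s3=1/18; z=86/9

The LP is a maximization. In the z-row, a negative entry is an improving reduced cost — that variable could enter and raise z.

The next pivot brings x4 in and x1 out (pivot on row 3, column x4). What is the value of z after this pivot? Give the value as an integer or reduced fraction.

Minimum ratio for x4: (4/3)/(5/3) = 4/5.
z changes by −(z-row coeff of x4)·ratio = −(-26/9)·(4/5) = 104/45.
New z = 86/9 + (104/45) = 178/15.

178/15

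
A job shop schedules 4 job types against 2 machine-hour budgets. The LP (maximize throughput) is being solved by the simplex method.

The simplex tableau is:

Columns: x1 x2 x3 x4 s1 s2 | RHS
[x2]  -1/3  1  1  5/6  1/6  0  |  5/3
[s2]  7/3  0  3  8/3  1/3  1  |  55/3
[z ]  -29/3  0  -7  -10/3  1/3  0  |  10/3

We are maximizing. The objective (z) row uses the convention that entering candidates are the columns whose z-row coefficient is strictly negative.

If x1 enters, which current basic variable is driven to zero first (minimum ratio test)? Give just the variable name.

s2

Ratios: row 1 (x2): entry -1/3 ≤ 0, skip; row 2 (s2): (55/3)/(7/3) = 55/7.
Minimum ratio 55/7 is in the s2 row, so s2 leaves.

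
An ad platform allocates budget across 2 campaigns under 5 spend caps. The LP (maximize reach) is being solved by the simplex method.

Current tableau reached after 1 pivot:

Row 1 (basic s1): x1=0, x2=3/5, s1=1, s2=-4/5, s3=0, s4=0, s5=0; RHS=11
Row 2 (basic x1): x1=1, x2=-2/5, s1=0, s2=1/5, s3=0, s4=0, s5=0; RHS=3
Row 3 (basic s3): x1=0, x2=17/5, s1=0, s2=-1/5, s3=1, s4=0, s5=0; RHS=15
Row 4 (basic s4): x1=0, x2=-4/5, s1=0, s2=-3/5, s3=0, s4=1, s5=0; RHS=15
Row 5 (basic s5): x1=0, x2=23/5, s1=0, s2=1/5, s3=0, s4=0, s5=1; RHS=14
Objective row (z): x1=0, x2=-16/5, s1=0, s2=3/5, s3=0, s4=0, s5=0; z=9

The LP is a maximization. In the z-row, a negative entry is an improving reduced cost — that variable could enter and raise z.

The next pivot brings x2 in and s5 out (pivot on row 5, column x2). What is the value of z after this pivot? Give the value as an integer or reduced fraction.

431/23

Minimum ratio for x2: 14/(23/5) = 70/23.
z changes by −(z-row coeff of x2)·ratio = −(-16/5)·(70/23) = 224/23.
New z = 9 + (224/23) = 431/23.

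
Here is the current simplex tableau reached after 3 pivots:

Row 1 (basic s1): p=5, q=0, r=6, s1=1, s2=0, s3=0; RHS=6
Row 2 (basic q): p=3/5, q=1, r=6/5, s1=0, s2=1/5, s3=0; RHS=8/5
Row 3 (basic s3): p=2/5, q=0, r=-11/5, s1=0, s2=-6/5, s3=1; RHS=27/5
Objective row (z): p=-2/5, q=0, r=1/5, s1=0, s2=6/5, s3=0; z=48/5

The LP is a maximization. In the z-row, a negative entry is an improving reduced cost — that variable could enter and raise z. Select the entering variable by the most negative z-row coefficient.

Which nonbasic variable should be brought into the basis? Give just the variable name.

p

Objective-row coefficients: p: -2/5, q: 0, r: 1/5, s1: 0, s2: 6/5, s3: 0.
The most negative is -2/5 in column p, so p enters.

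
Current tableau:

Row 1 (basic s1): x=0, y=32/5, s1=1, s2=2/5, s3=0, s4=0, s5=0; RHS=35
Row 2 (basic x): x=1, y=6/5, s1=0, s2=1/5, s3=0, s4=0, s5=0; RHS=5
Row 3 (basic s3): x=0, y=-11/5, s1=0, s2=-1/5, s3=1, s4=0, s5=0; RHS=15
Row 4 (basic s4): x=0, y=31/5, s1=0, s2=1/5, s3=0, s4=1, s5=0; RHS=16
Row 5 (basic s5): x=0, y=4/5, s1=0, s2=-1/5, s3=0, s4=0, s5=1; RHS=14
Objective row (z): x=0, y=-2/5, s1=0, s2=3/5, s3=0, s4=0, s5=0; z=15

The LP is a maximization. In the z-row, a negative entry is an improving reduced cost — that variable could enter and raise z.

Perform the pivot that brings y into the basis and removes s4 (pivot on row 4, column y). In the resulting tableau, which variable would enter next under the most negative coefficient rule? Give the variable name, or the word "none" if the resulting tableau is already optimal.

none

Pivot element 31/5. New z-row = old z-row − (-2/5)·(row 4/(31/5)).
Updated z-row coefficients: x: 0, y: 0, s1: 0, s2: 19/31, s3: 0, s4: 2/31, s5: 0.
No coefficient is strictly negative; the tableau after this pivot is optimal.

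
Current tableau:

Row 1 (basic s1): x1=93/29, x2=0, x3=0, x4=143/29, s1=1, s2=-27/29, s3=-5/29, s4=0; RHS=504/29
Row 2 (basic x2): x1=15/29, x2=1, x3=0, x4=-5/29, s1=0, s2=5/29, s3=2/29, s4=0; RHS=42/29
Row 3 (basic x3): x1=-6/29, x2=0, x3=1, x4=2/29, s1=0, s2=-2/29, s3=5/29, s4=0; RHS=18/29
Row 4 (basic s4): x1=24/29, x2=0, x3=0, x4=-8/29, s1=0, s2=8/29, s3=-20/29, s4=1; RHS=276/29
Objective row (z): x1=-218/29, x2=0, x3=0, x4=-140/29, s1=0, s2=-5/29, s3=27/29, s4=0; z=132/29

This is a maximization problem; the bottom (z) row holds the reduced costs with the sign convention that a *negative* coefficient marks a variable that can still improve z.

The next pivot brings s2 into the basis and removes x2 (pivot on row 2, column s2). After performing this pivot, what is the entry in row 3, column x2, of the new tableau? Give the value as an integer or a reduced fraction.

Pivot element is row 2, column s2: 5/29.
Normalize row 2: new (row 2, x2) = 1/(5/29) = 29/5.
row 3 ← row 3 − (-2/29)·(new row 2): 0 − (-2/29)·(29/5) = 2/5.

2/5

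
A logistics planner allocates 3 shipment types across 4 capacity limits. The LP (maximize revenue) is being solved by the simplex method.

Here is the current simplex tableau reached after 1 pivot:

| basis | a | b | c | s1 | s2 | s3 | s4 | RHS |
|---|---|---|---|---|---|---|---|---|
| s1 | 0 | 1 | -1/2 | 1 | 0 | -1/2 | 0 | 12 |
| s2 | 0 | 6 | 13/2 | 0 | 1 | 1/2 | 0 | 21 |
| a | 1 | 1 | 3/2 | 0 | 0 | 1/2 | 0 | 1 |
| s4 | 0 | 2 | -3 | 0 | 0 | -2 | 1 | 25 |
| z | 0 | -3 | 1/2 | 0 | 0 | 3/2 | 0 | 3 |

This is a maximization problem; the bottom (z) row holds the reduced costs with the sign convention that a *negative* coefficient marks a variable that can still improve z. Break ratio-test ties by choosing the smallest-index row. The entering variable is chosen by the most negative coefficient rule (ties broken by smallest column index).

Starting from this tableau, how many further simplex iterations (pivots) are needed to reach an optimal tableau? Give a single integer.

1

pivot: b in, a out → z = 6
No improving column remains; optimal.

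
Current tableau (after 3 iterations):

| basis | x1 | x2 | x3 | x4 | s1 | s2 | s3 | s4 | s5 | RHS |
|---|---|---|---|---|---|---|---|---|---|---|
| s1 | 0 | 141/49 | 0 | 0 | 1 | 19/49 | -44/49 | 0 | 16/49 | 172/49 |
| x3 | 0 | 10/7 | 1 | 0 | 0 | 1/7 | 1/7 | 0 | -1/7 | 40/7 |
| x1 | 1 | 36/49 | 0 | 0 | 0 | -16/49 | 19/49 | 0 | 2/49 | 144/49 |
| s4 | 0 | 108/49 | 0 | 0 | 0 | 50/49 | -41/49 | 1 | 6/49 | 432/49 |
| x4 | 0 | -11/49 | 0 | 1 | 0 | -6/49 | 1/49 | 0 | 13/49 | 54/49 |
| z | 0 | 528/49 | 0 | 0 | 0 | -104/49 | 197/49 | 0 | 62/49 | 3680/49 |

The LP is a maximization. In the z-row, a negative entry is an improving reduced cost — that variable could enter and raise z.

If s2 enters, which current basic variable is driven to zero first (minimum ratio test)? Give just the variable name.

s4

Ratios: row 1 (s1): (172/49)/(19/49) = 172/19; row 2 (x3): (40/7)/(1/7) = 40; row 3 (x1): entry -16/49 ≤ 0, skip; row 4 (s4): (432/49)/(50/49) = 216/25; row 5 (x4): entry -6/49 ≤ 0, skip.
Minimum ratio 216/25 is in the s4 row, so s4 leaves.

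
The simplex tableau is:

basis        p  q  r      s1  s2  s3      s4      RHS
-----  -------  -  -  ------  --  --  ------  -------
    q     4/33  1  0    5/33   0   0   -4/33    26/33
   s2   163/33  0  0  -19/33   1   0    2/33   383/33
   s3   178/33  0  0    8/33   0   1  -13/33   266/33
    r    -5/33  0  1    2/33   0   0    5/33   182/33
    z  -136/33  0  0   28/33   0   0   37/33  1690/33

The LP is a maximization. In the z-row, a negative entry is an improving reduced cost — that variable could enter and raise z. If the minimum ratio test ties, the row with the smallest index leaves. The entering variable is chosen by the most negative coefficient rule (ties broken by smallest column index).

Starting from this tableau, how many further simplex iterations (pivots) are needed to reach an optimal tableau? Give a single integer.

pivot: p in, s3 out → z = 5106/89
No improving column remains; optimal.

1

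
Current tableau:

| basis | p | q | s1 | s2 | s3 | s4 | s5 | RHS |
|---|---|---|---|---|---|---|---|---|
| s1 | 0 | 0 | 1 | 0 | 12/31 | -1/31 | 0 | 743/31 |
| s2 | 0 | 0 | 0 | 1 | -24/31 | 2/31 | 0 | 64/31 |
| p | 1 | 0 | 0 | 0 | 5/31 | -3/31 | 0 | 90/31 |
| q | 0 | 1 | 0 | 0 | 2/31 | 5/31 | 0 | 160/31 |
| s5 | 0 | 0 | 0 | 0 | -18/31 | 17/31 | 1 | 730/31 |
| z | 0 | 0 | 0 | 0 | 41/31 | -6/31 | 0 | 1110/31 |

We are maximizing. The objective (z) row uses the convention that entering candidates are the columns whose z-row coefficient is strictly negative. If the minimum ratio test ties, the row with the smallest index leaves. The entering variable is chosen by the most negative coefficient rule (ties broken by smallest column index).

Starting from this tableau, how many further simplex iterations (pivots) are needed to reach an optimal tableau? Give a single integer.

pivot: s4 in, s2 out → z = 42
pivot: s3 in, q out → z = 42
No improving column remains; optimal.

2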